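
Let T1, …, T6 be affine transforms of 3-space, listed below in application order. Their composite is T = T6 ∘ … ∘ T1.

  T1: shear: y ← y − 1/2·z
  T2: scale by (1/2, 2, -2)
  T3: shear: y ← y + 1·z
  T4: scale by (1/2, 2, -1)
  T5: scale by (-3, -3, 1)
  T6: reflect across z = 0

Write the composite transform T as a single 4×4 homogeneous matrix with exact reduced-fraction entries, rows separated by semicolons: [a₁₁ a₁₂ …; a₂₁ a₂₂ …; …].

T = [-3/4 0 0 0; 0 -12 18 0; 0 0 -2 0; 0 0 0 1]

T1 = [1 0 0 0; 0 1 -1/2 0; 0 0 1 0; 0 0 0 1]
T2·T1 = [1/2 0 0 0; 0 2 -1 0; 0 0 -2 0; 0 0 0 1]
T3·…·T1 = [1/2 0 0 0; 0 2 -3 0; 0 0 -2 0; 0 0 0 1]
T4·…·T1 = [1/4 0 0 0; 0 4 -6 0; 0 0 2 0; 0 0 0 1]
T5·…·T1 = [-3/4 0 0 0; 0 -12 18 0; 0 0 2 0; 0 0 0 1]
T6·…·T1 = [-3/4 0 0 0; 0 -12 18 0; 0 0 -2 0; 0 0 0 1]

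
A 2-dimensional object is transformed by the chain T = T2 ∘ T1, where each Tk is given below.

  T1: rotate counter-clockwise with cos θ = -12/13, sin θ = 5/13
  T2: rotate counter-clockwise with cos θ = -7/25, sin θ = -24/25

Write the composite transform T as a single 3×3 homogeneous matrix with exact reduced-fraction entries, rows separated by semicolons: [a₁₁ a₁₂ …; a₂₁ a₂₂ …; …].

T1 = [-12/13 -5/13 0; 5/13 -12/13 0; 0 0 1]
T2·T1 = [204/325 -253/325 0; 253/325 204/325 0; 0 0 1]

T = [204/325 -253/325 0; 253/325 204/325 0; 0 0 1]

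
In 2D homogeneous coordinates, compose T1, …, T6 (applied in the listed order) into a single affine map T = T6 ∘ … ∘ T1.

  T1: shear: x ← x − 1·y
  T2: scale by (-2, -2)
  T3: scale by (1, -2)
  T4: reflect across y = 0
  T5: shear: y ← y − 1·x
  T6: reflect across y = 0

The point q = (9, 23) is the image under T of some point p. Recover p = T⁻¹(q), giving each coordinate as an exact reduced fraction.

T1 = [1 -1 0; 0 1 0; 0 0 1]
T2·T1 = [-2 2 0; 0 -2 0; 0 0 1]
T3·…·T1 = [-2 2 0; 0 4 0; 0 0 1]
T4·…·T1 = [-2 2 0; 0 -4 0; 0 0 1]
T5·…·T1 = [-2 2 0; 2 -6 0; 0 0 1]
T6·…·T1 = [-2 2 0; -2 6 0; 0 0 1]
det M = -8; M⁻¹ = [-3/4 1/4 0; -1/4 1/4 0; 0 0 1]
M⁻¹ · (9, 23)ᵀ = (-1, 7/2)ᵀ

p = (-1, 7/2)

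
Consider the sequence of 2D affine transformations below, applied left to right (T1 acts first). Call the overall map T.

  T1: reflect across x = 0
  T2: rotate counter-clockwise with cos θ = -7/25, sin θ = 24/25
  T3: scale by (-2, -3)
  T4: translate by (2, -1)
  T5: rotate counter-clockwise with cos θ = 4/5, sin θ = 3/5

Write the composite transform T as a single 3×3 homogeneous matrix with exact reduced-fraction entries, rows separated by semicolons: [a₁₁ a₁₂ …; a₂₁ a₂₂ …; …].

T1 = [-1 0 0; 0 1 0; 0 0 1]
T2·T1 = [7/25 -24/25 0; -24/25 -7/25 0; 0 0 1]
T3·…·T1 = [-14/25 48/25 0; 72/25 21/25 0; 0 0 1]
T4·…·T1 = [-14/25 48/25 2; 72/25 21/25 -1; 0 0 1]
T5·…·T1 = [-272/125 129/125 11/5; 246/125 228/125 2/5; 0 0 1]

T = [-272/125 129/125 11/5; 246/125 228/125 2/5; 0 0 1]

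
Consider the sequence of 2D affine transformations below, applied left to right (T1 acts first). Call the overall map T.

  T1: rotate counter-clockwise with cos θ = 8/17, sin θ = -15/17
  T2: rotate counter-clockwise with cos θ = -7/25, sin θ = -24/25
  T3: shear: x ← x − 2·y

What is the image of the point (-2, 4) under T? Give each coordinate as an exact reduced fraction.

T1 rotate counter-clockwise with cos θ = 8/17, sin θ = -15/17: (-2, 4) → (44/17, 62/17)
T2 rotate counter-clockwise with cos θ = -7/25, sin θ = -24/25: (44/17, 62/17) → (236/85, -298/85)
T3 shear: x ← x − 2·y: (236/85, -298/85) → (832/85, -298/85)

T(p) = (832/85, -298/85)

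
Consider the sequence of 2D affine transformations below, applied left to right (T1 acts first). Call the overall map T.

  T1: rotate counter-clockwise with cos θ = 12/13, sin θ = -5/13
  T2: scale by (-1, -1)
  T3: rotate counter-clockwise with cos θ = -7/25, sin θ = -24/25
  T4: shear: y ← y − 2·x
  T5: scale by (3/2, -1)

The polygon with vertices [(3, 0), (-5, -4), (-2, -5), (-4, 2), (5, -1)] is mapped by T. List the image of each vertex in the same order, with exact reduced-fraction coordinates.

T1 rotate counter-clockwise with cos θ = 12/13, sin θ = -5/13: (3, 0) → (36/13, -15/13); (-5, -4) → (-80/13, -23/13); (-2, -5) → (-49/13, -50/13); (-4, 2) → (-38/13, 44/13); (5, -1) → (55/13, -37/13)
T2 scale by (-1, -1): (36/13, -15/13) → (-36/13, 15/13); (-80/13, -23/13) → (80/13, 23/13); (-49/13, -50/13) → (49/13, 50/13); (-38/13, 44/13) → (38/13, -44/13); (55/13, -37/13) → (-55/13, 37/13)
T3 rotate counter-clockwise with cos θ = -7/25, sin θ = -24/25: (-36/13, 15/13) → (612/325, 759/325); (80/13, 23/13) → (-8/325, -2081/325); (49/13, 50/13) → (857/325, -1526/325); (38/13, -44/13) → (-1322/325, -604/325); (-55/13, 37/13) → (1273/325, 1061/325)
T4 shear: y ← y − 2·x: (612/325, 759/325) → (612/325, -93/65); (-8/325, -2081/325) → (-8/325, -413/65); (857/325, -1526/325) → (857/325, -648/65); (-1322/325, -604/325) → (-1322/325, 408/65); (1273/325, 1061/325) → (1273/325, -297/65)
T5 scale by (3/2, -1): (612/325, -93/65) → (918/325, 93/65); (-8/325, -413/65) → (-12/325, 413/65); (857/325, -648/65) → (2571/650, 648/65); (-1322/325, 408/65) → (-1983/325, -408/65); (1273/325, -297/65) → (3819/650, 297/65)

image vertices: (918/325, 93/65), (-12/325, 413/65), (2571/650, 648/65), (-1983/325, -408/65), (3819/650, 297/65)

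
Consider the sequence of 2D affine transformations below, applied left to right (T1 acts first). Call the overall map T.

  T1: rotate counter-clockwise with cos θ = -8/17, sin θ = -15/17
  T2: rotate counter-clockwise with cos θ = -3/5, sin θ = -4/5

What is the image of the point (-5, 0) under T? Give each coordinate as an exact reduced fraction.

T1 rotate counter-clockwise with cos θ = -8/17, sin θ = -15/17: (-5, 0) → (40/17, 75/17)
T2 rotate counter-clockwise with cos θ = -3/5, sin θ = -4/5: (40/17, 75/17) → (36/17, -77/17)

T(p) = (36/17, -77/17)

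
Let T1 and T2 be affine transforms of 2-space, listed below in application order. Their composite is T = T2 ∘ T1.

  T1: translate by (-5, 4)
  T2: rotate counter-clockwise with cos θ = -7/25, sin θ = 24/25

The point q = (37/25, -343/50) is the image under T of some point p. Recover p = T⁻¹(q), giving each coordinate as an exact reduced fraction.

T1 = [1 0 -5; 0 1 4; 0 0 1]
T2·T1 = [-7/25 -24/25 -61/25; 24/25 -7/25 -148/25; 0 0 1]
det M = 1; M⁻¹ = [-7/25 24/25 5; -24/25 -7/25 -4; 0 0 1]
M⁻¹ · (37/25, -343/50)ᵀ = (-2, -7/2)ᵀ

p = (-2, -7/2)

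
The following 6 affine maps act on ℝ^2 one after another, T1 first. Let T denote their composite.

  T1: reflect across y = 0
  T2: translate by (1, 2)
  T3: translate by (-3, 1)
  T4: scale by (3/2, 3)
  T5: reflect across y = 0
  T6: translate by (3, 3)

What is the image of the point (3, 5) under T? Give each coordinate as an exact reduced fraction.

T(p) = (9/2, 9)

T1 reflect across y = 0: (3, 5) → (3, -5)
T2 translate by (1, 2): (3, -5) → (4, -3)
T3 translate by (-3, 1): (4, -3) → (1, -2)
T4 scale by (3/2, 3): (1, -2) → (3/2, -6)
T5 reflect across y = 0: (3/2, -6) → (3/2, 6)
T6 translate by (3, 3): (3/2, 6) → (9/2, 9)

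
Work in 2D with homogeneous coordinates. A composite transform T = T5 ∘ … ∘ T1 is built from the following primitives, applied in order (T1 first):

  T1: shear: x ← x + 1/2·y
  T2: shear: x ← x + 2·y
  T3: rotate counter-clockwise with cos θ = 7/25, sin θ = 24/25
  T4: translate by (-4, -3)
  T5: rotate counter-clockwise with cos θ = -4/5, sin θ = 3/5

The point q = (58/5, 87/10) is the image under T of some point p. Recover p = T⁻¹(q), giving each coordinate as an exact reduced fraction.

T1 = [1 1/2 0; 0 1 0; 0 0 1]
T2·T1 = [1 5/2 0; 0 1 0; 0 0 1]
T3·…·T1 = [7/25 -13/50 0; 24/25 67/25 0; 0 0 1]
T4·…·T1 = [7/25 -13/50 -4; 24/25 67/25 -3; 0 0 1]
T5·…·T1 = [-4/5 -7/5 5; -3/5 -23/10 0; 0 0 1]
det M = 1; M⁻¹ = [-23/10 7/5 23/2; 3/5 -4/5 -3; 0 0 1]
M⁻¹ · (58/5, 87/10)ᵀ = (-3, -3)ᵀ

p = (-3, -3)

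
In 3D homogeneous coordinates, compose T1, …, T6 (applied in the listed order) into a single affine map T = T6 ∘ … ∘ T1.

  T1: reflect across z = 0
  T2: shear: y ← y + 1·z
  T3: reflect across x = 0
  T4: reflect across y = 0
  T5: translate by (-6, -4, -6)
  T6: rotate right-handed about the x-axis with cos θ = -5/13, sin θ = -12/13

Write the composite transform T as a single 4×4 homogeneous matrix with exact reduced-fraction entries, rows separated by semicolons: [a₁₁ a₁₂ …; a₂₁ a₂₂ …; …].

T1 = [1 0 0 0; 0 1 0 0; 0 0 -1 0; 0 0 0 1]
T2·T1 = [1 0 0 0; 0 1 -1 0; 0 0 -1 0; 0 0 0 1]
T3·…·T1 = [-1 0 0 0; 0 1 -1 0; 0 0 -1 0; 0 0 0 1]
T4·…·T1 = [-1 0 0 0; 0 -1 1 0; 0 0 -1 0; 0 0 0 1]
T5·…·T1 = [-1 0 0 -6; 0 -1 1 -4; 0 0 -1 -6; 0 0 0 1]
T6·…·T1 = [-1 0 0 -6; 0 5/13 -17/13 -4; 0 12/13 -7/13 6; 0 0 0 1]

T = [-1 0 0 -6; 0 5/13 -17/13 -4; 0 12/13 -7/13 6; 0 0 0 1]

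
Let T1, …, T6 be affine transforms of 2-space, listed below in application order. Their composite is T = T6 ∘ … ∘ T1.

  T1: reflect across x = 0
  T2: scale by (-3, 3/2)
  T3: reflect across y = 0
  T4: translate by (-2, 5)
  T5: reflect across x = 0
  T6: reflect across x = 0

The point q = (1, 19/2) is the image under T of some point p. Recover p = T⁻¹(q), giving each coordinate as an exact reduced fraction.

p = (1, -3)

T1 = [-1 0 0; 0 1 0; 0 0 1]
T2·T1 = [3 0 0; 0 3/2 0; 0 0 1]
T3·…·T1 = [3 0 0; 0 -3/2 0; 0 0 1]
T4·…·T1 = [3 0 -2; 0 -3/2 5; 0 0 1]
T5·…·T1 = [-3 0 2; 0 -3/2 5; 0 0 1]
T6·…·T1 = [3 0 -2; 0 -3/2 5; 0 0 1]
det M = -9/2; M⁻¹ = [1/3 0 2/3; 0 -2/3 10/3; 0 0 1]
M⁻¹ · (1, 19/2)ᵀ = (1, -3)ᵀ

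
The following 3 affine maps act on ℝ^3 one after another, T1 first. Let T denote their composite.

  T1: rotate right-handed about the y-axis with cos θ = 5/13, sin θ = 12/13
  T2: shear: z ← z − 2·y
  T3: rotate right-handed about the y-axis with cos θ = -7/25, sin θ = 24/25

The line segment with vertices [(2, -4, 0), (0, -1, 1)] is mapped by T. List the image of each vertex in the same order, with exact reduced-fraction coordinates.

image vertices: (74/13, -4, -32/13), (132/65, -1, -101/65)

T1 rotate right-handed about the y-axis with cos θ = 5/13, sin θ = 12/13: (2, -4, 0) → (10/13, -4, -24/13); (0, -1, 1) → (12/13, -1, 5/13)
T2 shear: z ← z − 2·y: (10/13, -4, -24/13) → (10/13, -4, 80/13); (12/13, -1, 5/13) → (12/13, -1, 31/13)
T3 rotate right-handed about the y-axis with cos θ = -7/25, sin θ = 24/25: (10/13, -4, 80/13) → (74/13, -4, -32/13); (12/13, -1, 31/13) → (132/65, -1, -101/65)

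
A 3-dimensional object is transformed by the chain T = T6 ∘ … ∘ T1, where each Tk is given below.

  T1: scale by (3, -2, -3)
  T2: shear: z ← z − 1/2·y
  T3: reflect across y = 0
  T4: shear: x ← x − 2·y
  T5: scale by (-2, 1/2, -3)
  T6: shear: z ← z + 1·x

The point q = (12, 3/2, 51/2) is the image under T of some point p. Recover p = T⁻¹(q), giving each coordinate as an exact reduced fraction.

T1 = [3 0 0 0; 0 -2 0 0; 0 0 -3 0; 0 0 0 1]
T2·T1 = [3 0 0 0; 0 -2 0 0; 0 1 -3 0; 0 0 0 1]
T3·…·T1 = [3 0 0 0; 0 2 0 0; 0 1 -3 0; 0 0 0 1]
T4·…·T1 = [3 -4 0 0; 0 2 0 0; 0 1 -3 0; 0 0 0 1]
T5·…·T1 = [-6 8 0 0; 0 1 0 0; 0 -3 9 0; 0 0 0 1]
T6·…·T1 = [-6 8 0 0; 0 1 0 0; -6 5 9 0; 0 0 0 1]
det M = -54; M⁻¹ = [-1/6 4/3 0 0; 0 1 0 0; -1/9 1/3 1/9 0; 0 0 0 1]
M⁻¹ · (12, 3/2, 51/2)ᵀ = (0, 3/2, 2)ᵀ

p = (0, 3/2, 2)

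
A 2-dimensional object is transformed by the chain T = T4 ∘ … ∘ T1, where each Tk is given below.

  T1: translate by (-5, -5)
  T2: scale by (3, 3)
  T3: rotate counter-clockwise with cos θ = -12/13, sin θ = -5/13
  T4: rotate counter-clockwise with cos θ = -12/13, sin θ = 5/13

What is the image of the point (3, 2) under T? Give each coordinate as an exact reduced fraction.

T(p) = (-6, -9)

T1 translate by (-5, -5): (3, 2) → (-2, -3)
T2 scale by (3, 3): (-2, -3) → (-6, -9)
T3 rotate counter-clockwise with cos θ = -12/13, sin θ = -5/13: (-6, -9) → (27/13, 138/13)
T4 rotate counter-clockwise with cos θ = -12/13, sin θ = 5/13: (27/13, 138/13) → (-6, -9)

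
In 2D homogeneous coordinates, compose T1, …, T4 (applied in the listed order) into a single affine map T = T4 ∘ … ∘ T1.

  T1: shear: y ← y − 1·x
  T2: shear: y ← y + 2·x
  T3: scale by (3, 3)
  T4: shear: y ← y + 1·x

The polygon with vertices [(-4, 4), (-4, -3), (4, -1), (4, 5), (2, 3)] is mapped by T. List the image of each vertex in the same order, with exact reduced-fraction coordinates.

image vertices: (-12, -12), (-12, -33), (12, 21), (12, 39), (6, 21)

T1 shear: y ← y − 1·x: (-4, 4) → (-4, 8); (-4, -3) → (-4, 1); (4, -1) → (4, -5); (4, 5) → (4, 1); (2, 3) → (2, 1)
T2 shear: y ← y + 2·x: (-4, 8) → (-4, 0); (-4, 1) → (-4, -7); (4, -5) → (4, 3); (4, 1) → (4, 9); (2, 1) → (2, 5)
T3 scale by (3, 3): (-4, 0) → (-12, 0); (-4, -7) → (-12, -21); (4, 3) → (12, 9); (4, 9) → (12, 27); (2, 5) → (6, 15)
T4 shear: y ← y + 1·x: (-12, 0) → (-12, -12); (-12, -21) → (-12, -33); (12, 9) → (12, 21); (12, 27) → (12, 39); (6, 15) → (6, 21)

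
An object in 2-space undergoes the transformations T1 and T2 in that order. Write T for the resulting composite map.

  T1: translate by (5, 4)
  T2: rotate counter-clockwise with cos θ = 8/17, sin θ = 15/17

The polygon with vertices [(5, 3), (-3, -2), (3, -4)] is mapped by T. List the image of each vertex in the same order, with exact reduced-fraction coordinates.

image vertices: (-25/17, 206/17), (-14/17, 46/17), (64/17, 120/17)

T1 translate by (5, 4): (5, 3) → (10, 7); (-3, -2) → (2, 2); (3, -4) → (8, 0)
T2 rotate counter-clockwise with cos θ = 8/17, sin θ = 15/17: (10, 7) → (-25/17, 206/17); (2, 2) → (-14/17, 46/17); (8, 0) → (64/17, 120/17)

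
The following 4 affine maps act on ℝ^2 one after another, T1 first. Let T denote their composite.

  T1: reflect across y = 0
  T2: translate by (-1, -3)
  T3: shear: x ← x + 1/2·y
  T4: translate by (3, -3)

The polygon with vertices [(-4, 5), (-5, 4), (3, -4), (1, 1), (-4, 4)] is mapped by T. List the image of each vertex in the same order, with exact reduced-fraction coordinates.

image vertices: (-6, -11), (-13/2, -10), (11/2, -2), (1, -7), (-11/2, -10)

T1 reflect across y = 0: (-4, 5) → (-4, -5); (-5, 4) → (-5, -4); (3, -4) → (3, 4); (1, 1) → (1, -1); (-4, 4) → (-4, -4)
T2 translate by (-1, -3): (-4, -5) → (-5, -8); (-5, -4) → (-6, -7); (3, 4) → (2, 1); (1, -1) → (0, -4); (-4, -4) → (-5, -7)
T3 shear: x ← x + 1/2·y: (-5, -8) → (-9, -8); (-6, -7) → (-19/2, -7); (2, 1) → (5/2, 1); (0, -4) → (-2, -4); (-5, -7) → (-17/2, -7)
T4 translate by (3, -3): (-9, -8) → (-6, -11); (-19/2, -7) → (-13/2, -10); (5/2, 1) → (11/2, -2); (-2, -4) → (1, -7); (-17/2, -7) → (-11/2, -10)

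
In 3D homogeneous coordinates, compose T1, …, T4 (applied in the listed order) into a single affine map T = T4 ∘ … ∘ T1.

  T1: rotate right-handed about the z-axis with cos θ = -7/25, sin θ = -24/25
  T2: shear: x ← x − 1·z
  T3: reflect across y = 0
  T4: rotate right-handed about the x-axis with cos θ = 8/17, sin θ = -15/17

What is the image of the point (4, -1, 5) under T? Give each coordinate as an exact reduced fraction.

T1 rotate right-handed about the z-axis with cos θ = -7/25, sin θ = -24/25: (4, -1, 5) → (-52/25, -89/25, 5)
T2 shear: x ← x − 1·z: (-52/25, -89/25, 5) → (-177/25, -89/25, 5)
T3 reflect across y = 0: (-177/25, -89/25, 5) → (-177/25, 89/25, 5)
T4 rotate right-handed about the x-axis with cos θ = 8/17, sin θ = -15/17: (-177/25, 89/25, 5) → (-177/25, 2587/425, -67/85)

T(p) = (-177/25, 2587/425, -67/85)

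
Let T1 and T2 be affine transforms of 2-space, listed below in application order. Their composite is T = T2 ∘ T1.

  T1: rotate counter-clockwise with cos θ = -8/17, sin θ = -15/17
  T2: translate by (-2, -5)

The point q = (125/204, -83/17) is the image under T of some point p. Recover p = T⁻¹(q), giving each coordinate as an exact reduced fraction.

T1 = [-8/17 15/17 0; -15/17 -8/17 0; 0 0 1]
T2·T1 = [-8/17 15/17 -2; -15/17 -8/17 -5; 0 0 1]
det M = 1; M⁻¹ = [-8/17 -15/17 -91/17; 15/17 -8/17 -10/17; 0 0 1]
M⁻¹ · (125/204, -83/17)ᵀ = (-4/3, 9/4)ᵀ

p = (-4/3, 9/4)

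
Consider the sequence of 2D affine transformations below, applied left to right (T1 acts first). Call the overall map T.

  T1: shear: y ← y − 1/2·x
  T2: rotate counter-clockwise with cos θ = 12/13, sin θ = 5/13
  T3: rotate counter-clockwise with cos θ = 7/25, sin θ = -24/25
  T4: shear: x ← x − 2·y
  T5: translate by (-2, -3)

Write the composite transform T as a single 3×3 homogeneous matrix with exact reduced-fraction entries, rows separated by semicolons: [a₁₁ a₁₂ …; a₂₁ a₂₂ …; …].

T1 = [1 0 0; -1/2 1 0; 0 0 1]
T2·T1 = [29/26 -5/13 0; -1/13 12/13 0; 0 0 1]
T3·…·T1 = [31/130 253/325 0; -71/65 204/325 0; 0 0 1]
T4·…·T1 = [63/26 -31/65 0; -71/65 204/325 0; 0 0 1]
T5·…·T1 = [63/26 -31/65 -2; -71/65 204/325 -3; 0 0 1]

T = [63/26 -31/65 -2; -71/65 204/325 -3; 0 0 1]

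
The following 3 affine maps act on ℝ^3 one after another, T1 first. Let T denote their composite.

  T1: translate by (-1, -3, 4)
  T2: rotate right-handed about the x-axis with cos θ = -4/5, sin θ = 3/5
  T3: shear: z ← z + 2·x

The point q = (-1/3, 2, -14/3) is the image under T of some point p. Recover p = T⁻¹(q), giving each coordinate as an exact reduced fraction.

T1 = [1 0 0 -1; 0 1 0 -3; 0 0 1 4; 0 0 0 1]
T2·T1 = [1 0 0 -1; 0 -4/5 -3/5 0; 0 3/5 -4/5 -5; 0 0 0 1]
T3·…·T1 = [1 0 0 -1; 0 -4/5 -3/5 0; 2 3/5 -4/5 -7; 0 0 0 1]
det M = 1; M⁻¹ = [1 0 0 1; -6/5 -4/5 3/5 3; 8/5 -3/5 -4/5 -4; 0 0 0 1]
M⁻¹ · (-1/3, 2, -14/3)ᵀ = (2/3, -1, -2)ᵀ

p = (2/3, -1, -2)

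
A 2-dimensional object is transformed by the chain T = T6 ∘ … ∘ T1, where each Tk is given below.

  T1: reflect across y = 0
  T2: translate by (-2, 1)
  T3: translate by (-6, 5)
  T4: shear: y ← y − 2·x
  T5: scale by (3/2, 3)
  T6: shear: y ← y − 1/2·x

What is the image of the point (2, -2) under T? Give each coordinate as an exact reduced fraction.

T(p) = (-9, 129/2)

T1 reflect across y = 0: (2, -2) → (2, 2)
T2 translate by (-2, 1): (2, 2) → (0, 3)
T3 translate by (-6, 5): (0, 3) → (-6, 8)
T4 shear: y ← y − 2·x: (-6, 8) → (-6, 20)
T5 scale by (3/2, 3): (-6, 20) → (-9, 60)
T6 shear: y ← y − 1/2·x: (-9, 60) → (-9, 129/2)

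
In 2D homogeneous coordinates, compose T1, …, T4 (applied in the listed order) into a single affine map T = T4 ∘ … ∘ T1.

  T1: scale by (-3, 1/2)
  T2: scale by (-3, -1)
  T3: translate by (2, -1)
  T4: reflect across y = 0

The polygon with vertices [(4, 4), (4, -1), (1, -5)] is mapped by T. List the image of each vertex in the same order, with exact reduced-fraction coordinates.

image vertices: (38, 3), (38, 1/2), (11, -3/2)

T1 scale by (-3, 1/2): (4, 4) → (-12, 2); (4, -1) → (-12, -1/2); (1, -5) → (-3, -5/2)
T2 scale by (-3, -1): (-12, 2) → (36, -2); (-12, -1/2) → (36, 1/2); (-3, -5/2) → (9, 5/2)
T3 translate by (2, -1): (36, -2) → (38, -3); (36, 1/2) → (38, -1/2); (9, 5/2) → (11, 3/2)
T4 reflect across y = 0: (38, -3) → (38, 3); (38, -1/2) → (38, 1/2); (11, 3/2) → (11, -3/2)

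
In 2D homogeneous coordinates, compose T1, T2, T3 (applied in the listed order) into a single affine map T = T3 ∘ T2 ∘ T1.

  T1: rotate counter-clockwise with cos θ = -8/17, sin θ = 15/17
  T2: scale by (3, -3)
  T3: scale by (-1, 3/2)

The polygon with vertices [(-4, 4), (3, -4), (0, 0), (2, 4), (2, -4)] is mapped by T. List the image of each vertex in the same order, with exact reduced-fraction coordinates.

T1 rotate counter-clockwise with cos θ = -8/17, sin θ = 15/17: (-4, 4) → (-28/17, -92/17); (3, -4) → (36/17, 77/17); (0, 0) → (0, 0); (2, 4) → (-76/17, -2/17); (2, -4) → (44/17, 62/17)
T2 scale by (3, -3): (-28/17, -92/17) → (-84/17, 276/17); (36/17, 77/17) → (108/17, -231/17); (0, 0) → (0, 0); (-76/17, -2/17) → (-228/17, 6/17); (44/17, 62/17) → (132/17, -186/17)
T3 scale by (-1, 3/2): (-84/17, 276/17) → (84/17, 414/17); (108/17, -231/17) → (-108/17, -693/34); (0, 0) → (0, 0); (-228/17, 6/17) → (228/17, 9/17); (132/17, -186/17) → (-132/17, -279/17)

image vertices: (84/17, 414/17), (-108/17, -693/34), (0, 0), (228/17, 9/17), (-132/17, -279/17)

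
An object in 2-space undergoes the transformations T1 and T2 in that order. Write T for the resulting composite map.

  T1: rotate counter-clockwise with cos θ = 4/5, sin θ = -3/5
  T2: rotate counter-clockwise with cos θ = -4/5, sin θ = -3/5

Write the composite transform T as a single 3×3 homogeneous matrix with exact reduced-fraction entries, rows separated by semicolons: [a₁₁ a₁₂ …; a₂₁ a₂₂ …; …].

T1 = [4/5 3/5 0; -3/5 4/5 0; 0 0 1]
T2·T1 = [-1 0 0; 0 -1 0; 0 0 1]

T = [-1 0 0; 0 -1 0; 0 0 1]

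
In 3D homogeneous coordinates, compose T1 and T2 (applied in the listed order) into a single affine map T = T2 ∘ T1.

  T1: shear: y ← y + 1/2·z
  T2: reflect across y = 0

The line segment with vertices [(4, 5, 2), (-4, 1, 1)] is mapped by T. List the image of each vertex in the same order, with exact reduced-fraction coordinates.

T1 shear: y ← y + 1/2·z: (4, 5, 2) → (4, 6, 2); (-4, 1, 1) → (-4, 3/2, 1)
T2 reflect across y = 0: (4, 6, 2) → (4, -6, 2); (-4, 3/2, 1) → (-4, -3/2, 1)

image vertices: (4, -6, 2), (-4, -3/2, 1)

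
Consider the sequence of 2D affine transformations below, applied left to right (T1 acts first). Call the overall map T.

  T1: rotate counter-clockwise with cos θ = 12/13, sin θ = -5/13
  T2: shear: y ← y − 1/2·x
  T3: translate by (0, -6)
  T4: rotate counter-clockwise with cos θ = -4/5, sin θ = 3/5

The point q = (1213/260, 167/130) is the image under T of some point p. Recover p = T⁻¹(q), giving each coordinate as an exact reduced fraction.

T1 = [12/13 5/13 0; -5/13 12/13 0; 0 0 1]
T2·T1 = [12/13 5/13 0; -11/13 19/26 0; 0 0 1]
T3·…·T1 = [12/13 5/13 0; -11/13 19/26 -6; 0 0 1]
T4·…·T1 = [-3/13 -97/130 18/5; 16/13 -23/65 24/5; 0 0 1]
det M = 1; M⁻¹ = [-23/65 97/130 -30/13; -16/13 -3/13 72/13; 0 0 1]
M⁻¹ · (1213/260, 167/130)ᵀ = (-3, -1/2)ᵀ

p = (-3, -1/2)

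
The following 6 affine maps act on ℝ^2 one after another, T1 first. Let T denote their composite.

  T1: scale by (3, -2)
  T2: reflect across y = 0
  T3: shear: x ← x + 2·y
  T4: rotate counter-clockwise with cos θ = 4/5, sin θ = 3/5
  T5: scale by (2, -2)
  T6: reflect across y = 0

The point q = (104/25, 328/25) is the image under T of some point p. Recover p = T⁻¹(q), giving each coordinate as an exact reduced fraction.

p = (-4/5, 2)

T1 = [3 0 0; 0 -2 0; 0 0 1]
T2·T1 = [3 0 0; 0 2 0; 0 0 1]
T3·…·T1 = [3 4 0; 0 2 0; 0 0 1]
T4·…·T1 = [12/5 2 0; 9/5 4 0; 0 0 1]
T5·…·T1 = [24/5 4 0; -18/5 -8 0; 0 0 1]
T6·…·T1 = [24/5 4 0; 18/5 8 0; 0 0 1]
det M = 24; M⁻¹ = [1/3 -1/6 0; -3/20 1/5 0; 0 0 1]
M⁻¹ · (104/25, 328/25)ᵀ = (-4/5, 2)ᵀ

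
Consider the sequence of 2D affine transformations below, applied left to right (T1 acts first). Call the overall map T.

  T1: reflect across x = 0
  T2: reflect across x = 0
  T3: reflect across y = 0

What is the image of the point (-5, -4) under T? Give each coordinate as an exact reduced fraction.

T1 reflect across x = 0: (-5, -4) → (5, -4)
T2 reflect across x = 0: (5, -4) → (-5, -4)
T3 reflect across y = 0: (-5, -4) → (-5, 4)

T(p) = (-5, 4)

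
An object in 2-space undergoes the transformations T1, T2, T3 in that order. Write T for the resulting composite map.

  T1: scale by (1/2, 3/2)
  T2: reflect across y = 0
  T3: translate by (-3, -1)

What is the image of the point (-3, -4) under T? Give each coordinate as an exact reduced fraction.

T(p) = (-9/2, 5)

T1 scale by (1/2, 3/2): (-3, -4) → (-3/2, -6)
T2 reflect across y = 0: (-3/2, -6) → (-3/2, 6)
T3 translate by (-3, -1): (-3/2, 6) → (-9/2, 5)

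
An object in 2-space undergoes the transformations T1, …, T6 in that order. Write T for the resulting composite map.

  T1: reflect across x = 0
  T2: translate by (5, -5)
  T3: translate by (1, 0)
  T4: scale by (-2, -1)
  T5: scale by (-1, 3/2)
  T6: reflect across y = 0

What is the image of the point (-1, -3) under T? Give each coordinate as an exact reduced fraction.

T1 reflect across x = 0: (-1, -3) → (1, -3)
T2 translate by (5, -5): (1, -3) → (6, -8)
T3 translate by (1, 0): (6, -8) → (7, -8)
T4 scale by (-2, -1): (7, -8) → (-14, 8)
T5 scale by (-1, 3/2): (-14, 8) → (14, 12)
T6 reflect across y = 0: (14, 12) → (14, -12)

T(p) = (14, -12)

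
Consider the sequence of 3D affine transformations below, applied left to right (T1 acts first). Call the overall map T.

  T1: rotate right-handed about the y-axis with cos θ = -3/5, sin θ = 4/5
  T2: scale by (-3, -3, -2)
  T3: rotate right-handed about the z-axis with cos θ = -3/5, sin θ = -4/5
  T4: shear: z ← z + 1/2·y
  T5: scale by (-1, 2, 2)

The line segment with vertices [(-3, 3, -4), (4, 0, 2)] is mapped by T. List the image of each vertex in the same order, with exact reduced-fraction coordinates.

image vertices: (243/25, 102/25, -429/25), (36/25, -96/25, 392/25)

T1 rotate right-handed about the y-axis with cos θ = -3/5, sin θ = 4/5: (-3, 3, -4) → (-7/5, 3, 24/5); (4, 0, 2) → (-4/5, 0, -22/5)
T2 scale by (-3, -3, -2): (-7/5, 3, 24/5) → (21/5, -9, -48/5); (-4/5, 0, -22/5) → (12/5, 0, 44/5)
T3 rotate right-handed about the z-axis with cos θ = -3/5, sin θ = -4/5: (21/5, -9, -48/5) → (-243/25, 51/25, -48/5); (12/5, 0, 44/5) → (-36/25, -48/25, 44/5)
T4 shear: z ← z + 1/2·y: (-243/25, 51/25, -48/5) → (-243/25, 51/25, -429/50); (-36/25, -48/25, 44/5) → (-36/25, -48/25, 196/25)
T5 scale by (-1, 2, 2): (-243/25, 51/25, -429/50) → (243/25, 102/25, -429/25); (-36/25, -48/25, 196/25) → (36/25, -96/25, 392/25)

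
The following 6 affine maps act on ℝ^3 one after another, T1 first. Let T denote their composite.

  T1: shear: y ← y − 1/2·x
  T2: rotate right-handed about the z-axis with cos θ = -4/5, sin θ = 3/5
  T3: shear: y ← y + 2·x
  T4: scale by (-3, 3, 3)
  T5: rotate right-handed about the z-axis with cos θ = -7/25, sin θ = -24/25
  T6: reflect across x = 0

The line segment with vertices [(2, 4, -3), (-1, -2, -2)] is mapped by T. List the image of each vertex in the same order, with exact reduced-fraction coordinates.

image vertices: (3237/125, -384/125, -9), (-3237/250, 192/125, -6)

T1 shear: y ← y − 1/2·x: (2, 4, -3) → (2, 3, -3); (-1, -2, -2) → (-1, -3/2, -2)
T2 rotate right-handed about the z-axis with cos θ = -4/5, sin θ = 3/5: (2, 3, -3) → (-17/5, -6/5, -3); (-1, -3/2, -2) → (17/10, 3/5, -2)
T3 shear: y ← y + 2·x: (-17/5, -6/5, -3) → (-17/5, -8, -3); (17/10, 3/5, -2) → (17/10, 4, -2)
T4 scale by (-3, 3, 3): (-17/5, -8, -3) → (51/5, -24, -9); (17/10, 4, -2) → (-51/10, 12, -6)
T5 rotate right-handed about the z-axis with cos θ = -7/25, sin θ = -24/25: (51/5, -24, -9) → (-3237/125, -384/125, -9); (-51/10, 12, -6) → (3237/250, 192/125, -6)
T6 reflect across x = 0: (-3237/125, -384/125, -9) → (3237/125, -384/125, -9); (3237/250, 192/125, -6) → (-3237/250, 192/125, -6)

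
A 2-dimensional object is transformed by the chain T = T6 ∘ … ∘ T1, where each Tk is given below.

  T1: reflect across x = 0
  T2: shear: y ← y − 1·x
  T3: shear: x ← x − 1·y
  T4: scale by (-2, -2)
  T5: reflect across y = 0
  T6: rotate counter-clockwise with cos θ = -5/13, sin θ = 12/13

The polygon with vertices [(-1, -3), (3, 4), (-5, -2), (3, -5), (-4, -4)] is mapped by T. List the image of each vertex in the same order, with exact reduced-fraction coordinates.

image vertices: (146/13, -80/13), (-268/13, 170/13), (288/13, -218/13), (38/13, 44/13), (24, -16)

T1 reflect across x = 0: (-1, -3) → (1, -3); (3, 4) → (-3, 4); (-5, -2) → (5, -2); (3, -5) → (-3, -5); (-4, -4) → (4, -4)
T2 shear: y ← y − 1·x: (1, -3) → (1, -4); (-3, 4) → (-3, 7); (5, -2) → (5, -7); (-3, -5) → (-3, -2); (4, -4) → (4, -8)
T3 shear: x ← x − 1·y: (1, -4) → (5, -4); (-3, 7) → (-10, 7); (5, -7) → (12, -7); (-3, -2) → (-1, -2); (4, -8) → (12, -8)
T4 scale by (-2, -2): (5, -4) → (-10, 8); (-10, 7) → (20, -14); (12, -7) → (-24, 14); (-1, -2) → (2, 4); (12, -8) → (-24, 16)
T5 reflect across y = 0: (-10, 8) → (-10, -8); (20, -14) → (20, 14); (-24, 14) → (-24, -14); (2, 4) → (2, -4); (-24, 16) → (-24, -16)
T6 rotate counter-clockwise with cos θ = -5/13, sin θ = 12/13: (-10, -8) → (146/13, -80/13); (20, 14) → (-268/13, 170/13); (-24, -14) → (288/13, -218/13); (2, -4) → (38/13, 44/13); (-24, -16) → (24, -16)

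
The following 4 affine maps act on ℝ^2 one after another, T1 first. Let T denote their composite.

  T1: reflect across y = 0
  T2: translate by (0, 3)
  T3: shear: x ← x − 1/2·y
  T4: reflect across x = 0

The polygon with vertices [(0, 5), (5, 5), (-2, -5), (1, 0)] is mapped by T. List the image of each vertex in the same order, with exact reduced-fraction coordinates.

image vertices: (-1, -2), (-6, -2), (6, 8), (1/2, 3)

T1 reflect across y = 0: (0, 5) → (0, -5); (5, 5) → (5, -5); (-2, -5) → (-2, 5); (1, 0) → (1, 0)
T2 translate by (0, 3): (0, -5) → (0, -2); (5, -5) → (5, -2); (-2, 5) → (-2, 8); (1, 0) → (1, 3)
T3 shear: x ← x − 1/2·y: (0, -2) → (1, -2); (5, -2) → (6, -2); (-2, 8) → (-6, 8); (1, 3) → (-1/2, 3)
T4 reflect across x = 0: (1, -2) → (-1, -2); (6, -2) → (-6, -2); (-6, 8) → (6, 8); (-1/2, 3) → (1/2, 3)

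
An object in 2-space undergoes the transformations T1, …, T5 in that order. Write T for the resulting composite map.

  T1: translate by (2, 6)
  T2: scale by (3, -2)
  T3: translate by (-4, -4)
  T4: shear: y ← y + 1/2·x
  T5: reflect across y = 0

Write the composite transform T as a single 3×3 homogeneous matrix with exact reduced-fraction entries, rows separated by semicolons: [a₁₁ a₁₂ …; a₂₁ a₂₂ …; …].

T1 = [1 0 2; 0 1 6; 0 0 1]
T2·T1 = [3 0 6; 0 -2 -12; 0 0 1]
T3·…·T1 = [3 0 2; 0 -2 -16; 0 0 1]
T4·…·T1 = [3 0 2; 3/2 -2 -15; 0 0 1]
T5·…·T1 = [3 0 2; -3/2 2 15; 0 0 1]

T = [3 0 2; -3/2 2 15; 0 0 1]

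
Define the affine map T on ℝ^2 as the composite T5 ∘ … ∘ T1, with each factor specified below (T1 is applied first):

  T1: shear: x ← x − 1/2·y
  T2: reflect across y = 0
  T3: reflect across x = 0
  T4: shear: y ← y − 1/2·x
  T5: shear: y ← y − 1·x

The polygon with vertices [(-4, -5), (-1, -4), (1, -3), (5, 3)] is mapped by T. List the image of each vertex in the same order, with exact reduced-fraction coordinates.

T1 shear: x ← x − 1/2·y: (-4, -5) → (-3/2, -5); (-1, -4) → (1, -4); (1, -3) → (5/2, -3); (5, 3) → (7/2, 3)
T2 reflect across y = 0: (-3/2, -5) → (-3/2, 5); (1, -4) → (1, 4); (5/2, -3) → (5/2, 3); (7/2, 3) → (7/2, -3)
T3 reflect across x = 0: (-3/2, 5) → (3/2, 5); (1, 4) → (-1, 4); (5/2, 3) → (-5/2, 3); (7/2, -3) → (-7/2, -3)
T4 shear: y ← y − 1/2·x: (3/2, 5) → (3/2, 17/4); (-1, 4) → (-1, 9/2); (-5/2, 3) → (-5/2, 17/4); (-7/2, -3) → (-7/2, -5/4)
T5 shear: y ← y − 1·x: (3/2, 17/4) → (3/2, 11/4); (-1, 9/2) → (-1, 11/2); (-5/2, 17/4) → (-5/2, 27/4); (-7/2, -5/4) → (-7/2, 9/4)

image vertices: (3/2, 11/4), (-1, 11/2), (-5/2, 27/4), (-7/2, 9/4)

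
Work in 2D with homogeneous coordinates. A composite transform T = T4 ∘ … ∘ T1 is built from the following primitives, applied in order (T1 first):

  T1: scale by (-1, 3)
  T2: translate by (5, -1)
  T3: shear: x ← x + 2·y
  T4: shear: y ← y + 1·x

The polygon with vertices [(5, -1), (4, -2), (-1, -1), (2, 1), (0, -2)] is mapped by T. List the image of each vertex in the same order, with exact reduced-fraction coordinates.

T1 scale by (-1, 3): (5, -1) → (-5, -3); (4, -2) → (-4, -6); (-1, -1) → (1, -3); (2, 1) → (-2, 3); (0, -2) → (0, -6)
T2 translate by (5, -1): (-5, -3) → (0, -4); (-4, -6) → (1, -7); (1, -3) → (6, -4); (-2, 3) → (3, 2); (0, -6) → (5, -7)
T3 shear: x ← x + 2·y: (0, -4) → (-8, -4); (1, -7) → (-13, -7); (6, -4) → (-2, -4); (3, 2) → (7, 2); (5, -7) → (-9, -7)
T4 shear: y ← y + 1·x: (-8, -4) → (-8, -12); (-13, -7) → (-13, -20); (-2, -4) → (-2, -6); (7, 2) → (7, 9); (-9, -7) → (-9, -16)

image vertices: (-8, -12), (-13, -20), (-2, -6), (7, 9), (-9, -16)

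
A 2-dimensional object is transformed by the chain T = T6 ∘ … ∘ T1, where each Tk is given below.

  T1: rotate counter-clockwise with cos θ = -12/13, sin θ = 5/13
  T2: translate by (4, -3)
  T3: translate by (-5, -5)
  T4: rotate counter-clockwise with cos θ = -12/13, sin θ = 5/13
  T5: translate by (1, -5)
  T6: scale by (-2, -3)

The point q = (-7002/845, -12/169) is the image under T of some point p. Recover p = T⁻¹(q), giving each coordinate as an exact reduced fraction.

T1 = [-12/13 -5/13 0; 5/13 -12/13 0; 0 0 1]
T2·T1 = [-12/13 -5/13 4; 5/13 -12/13 -3; 0 0 1]
T3·…·T1 = [-12/13 -5/13 -1; 5/13 -12/13 -8; 0 0 1]
T4·…·T1 = [119/169 120/169 4; -120/169 119/169 7; 0 0 1]
T5·…·T1 = [119/169 120/169 5; -120/169 119/169 2; 0 0 1]
T6·…·T1 = [-238/169 -240/169 -10; 360/169 -357/169 -6; 0 0 1]
det M = 6; M⁻¹ = [-119/338 40/169 -355/169; -60/169 -119/507 -838/169; 0 0 1]
M⁻¹ · (-7002/845, -12/169)ᵀ = (4/5, -2)ᵀ

p = (4/5, -2)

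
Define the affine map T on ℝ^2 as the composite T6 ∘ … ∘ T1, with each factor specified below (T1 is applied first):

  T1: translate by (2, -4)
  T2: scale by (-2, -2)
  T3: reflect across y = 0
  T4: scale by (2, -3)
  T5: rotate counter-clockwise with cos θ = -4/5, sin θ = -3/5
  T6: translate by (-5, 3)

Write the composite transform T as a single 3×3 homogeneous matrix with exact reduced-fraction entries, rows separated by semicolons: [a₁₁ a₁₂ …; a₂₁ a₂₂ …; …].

T = [16/5 -18/5 79/5; 12/5 24/5 -57/5; 0 0 1]

T1 = [1 0 2; 0 1 -4; 0 0 1]
T2·T1 = [-2 0 -4; 0 -2 8; 0 0 1]
T3·…·T1 = [-2 0 -4; 0 2 -8; 0 0 1]
T4·…·T1 = [-4 0 -8; 0 -6 24; 0 0 1]
T5·…·T1 = [16/5 -18/5 104/5; 12/5 24/5 -72/5; 0 0 1]
T6·…·T1 = [16/5 -18/5 79/5; 12/5 24/5 -57/5; 0 0 1]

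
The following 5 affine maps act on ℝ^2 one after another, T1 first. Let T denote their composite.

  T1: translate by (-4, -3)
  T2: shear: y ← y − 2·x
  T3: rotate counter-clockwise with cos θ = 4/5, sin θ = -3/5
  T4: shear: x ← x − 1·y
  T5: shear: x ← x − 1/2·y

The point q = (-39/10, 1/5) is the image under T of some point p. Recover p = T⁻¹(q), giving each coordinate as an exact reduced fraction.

p = (1, -5)

T1 = [1 0 -4; 0 1 -3; 0 0 1]
T2·T1 = [1 0 -4; -2 1 5; 0 0 1]
T3·…·T1 = [-2/5 3/5 -1/5; -11/5 4/5 32/5; 0 0 1]
T4·…·T1 = [9/5 -1/5 -33/5; -11/5 4/5 32/5; 0 0 1]
T5·…·T1 = [29/10 -3/5 -49/5; -11/5 4/5 32/5; 0 0 1]
det M = 1; M⁻¹ = [4/5 3/5 4; 11/5 29/10 3; 0 0 1]
M⁻¹ · (-39/10, 1/5)ᵀ = (1, -5)ᵀ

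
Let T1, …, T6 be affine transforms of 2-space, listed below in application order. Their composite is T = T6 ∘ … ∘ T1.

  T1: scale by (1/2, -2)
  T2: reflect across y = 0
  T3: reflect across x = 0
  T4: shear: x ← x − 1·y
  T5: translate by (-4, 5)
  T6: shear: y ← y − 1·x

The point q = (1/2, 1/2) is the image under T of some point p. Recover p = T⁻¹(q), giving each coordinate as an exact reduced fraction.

T1 = [1/2 0 0; 0 -2 0; 0 0 1]
T2·T1 = [1/2 0 0; 0 2 0; 0 0 1]
T3·…·T1 = [-1/2 0 0; 0 2 0; 0 0 1]
T4·…·T1 = [-1/2 -2 0; 0 2 0; 0 0 1]
T5·…·T1 = [-1/2 -2 -4; 0 2 5; 0 0 1]
T6·…·T1 = [-1/2 -2 -4; 1/2 4 9; 0 0 1]
det M = -1; M⁻¹ = [-4 -2 2; 1/2 1/2 -5/2; 0 0 1]
M⁻¹ · (1/2, 1/2)ᵀ = (-1, -2)ᵀ

p = (-1, -2)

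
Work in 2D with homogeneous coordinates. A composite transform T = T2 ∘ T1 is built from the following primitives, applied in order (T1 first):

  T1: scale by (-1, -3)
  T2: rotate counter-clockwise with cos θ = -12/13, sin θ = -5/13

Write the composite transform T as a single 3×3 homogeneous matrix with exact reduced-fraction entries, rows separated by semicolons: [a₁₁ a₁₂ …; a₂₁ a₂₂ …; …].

T = [12/13 -15/13 0; 5/13 36/13 0; 0 0 1]

T1 = [-1 0 0; 0 -3 0; 0 0 1]
T2·T1 = [12/13 -15/13 0; 5/13 36/13 0; 0 0 1]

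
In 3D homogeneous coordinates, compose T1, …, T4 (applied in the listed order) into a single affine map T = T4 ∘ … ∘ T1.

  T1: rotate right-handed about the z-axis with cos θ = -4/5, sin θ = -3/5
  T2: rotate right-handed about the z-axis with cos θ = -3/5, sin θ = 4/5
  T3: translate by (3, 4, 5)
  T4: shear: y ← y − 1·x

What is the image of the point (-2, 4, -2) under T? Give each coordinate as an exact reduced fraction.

T1 rotate right-handed about the z-axis with cos θ = -4/5, sin θ = -3/5: (-2, 4, -2) → (4, -2, -2)
T2 rotate right-handed about the z-axis with cos θ = -3/5, sin θ = 4/5: (4, -2, -2) → (-4/5, 22/5, -2)
T3 translate by (3, 4, 5): (-4/5, 22/5, -2) → (11/5, 42/5, 3)
T4 shear: y ← y − 1·x: (11/5, 42/5, 3) → (11/5, 31/5, 3)

T(p) = (11/5, 31/5, 3)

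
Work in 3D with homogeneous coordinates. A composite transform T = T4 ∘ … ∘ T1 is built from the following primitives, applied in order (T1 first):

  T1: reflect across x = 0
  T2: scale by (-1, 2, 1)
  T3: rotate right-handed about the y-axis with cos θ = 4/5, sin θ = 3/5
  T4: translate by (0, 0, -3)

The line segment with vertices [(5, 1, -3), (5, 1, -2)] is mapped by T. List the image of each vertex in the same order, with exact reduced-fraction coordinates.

image vertices: (11/5, 2, -42/5), (14/5, 2, -38/5)

T1 reflect across x = 0: (5, 1, -3) → (-5, 1, -3); (5, 1, -2) → (-5, 1, -2)
T2 scale by (-1, 2, 1): (-5, 1, -3) → (5, 2, -3); (-5, 1, -2) → (5, 2, -2)
T3 rotate right-handed about the y-axis with cos θ = 4/5, sin θ = 3/5: (5, 2, -3) → (11/5, 2, -27/5); (5, 2, -2) → (14/5, 2, -23/5)
T4 translate by (0, 0, -3): (11/5, 2, -27/5) → (11/5, 2, -42/5); (14/5, 2, -23/5) → (14/5, 2, -38/5)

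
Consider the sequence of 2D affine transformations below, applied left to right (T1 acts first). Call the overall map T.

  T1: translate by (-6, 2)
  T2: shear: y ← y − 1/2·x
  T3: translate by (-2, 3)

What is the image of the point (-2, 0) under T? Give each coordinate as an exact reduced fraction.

T(p) = (-10, 9)

T1 translate by (-6, 2): (-2, 0) → (-8, 2)
T2 shear: y ← y − 1/2·x: (-8, 2) → (-8, 6)
T3 translate by (-2, 3): (-8, 6) → (-10, 9)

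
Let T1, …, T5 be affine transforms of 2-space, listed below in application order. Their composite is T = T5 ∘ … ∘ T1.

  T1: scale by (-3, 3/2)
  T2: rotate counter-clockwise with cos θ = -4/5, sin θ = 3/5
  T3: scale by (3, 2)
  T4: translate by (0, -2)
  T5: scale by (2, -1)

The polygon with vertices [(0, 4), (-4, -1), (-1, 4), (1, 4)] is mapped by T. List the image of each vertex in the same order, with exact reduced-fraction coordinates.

image vertices: (-108/5, 58/5), (-261/5, -74/5), (-36, 8), (-36/5, 76/5)

T1 scale by (-3, 3/2): (0, 4) → (0, 6); (-4, -1) → (12, -3/2); (-1, 4) → (3, 6); (1, 4) → (-3, 6)
T2 rotate counter-clockwise with cos θ = -4/5, sin θ = 3/5: (0, 6) → (-18/5, -24/5); (12, -3/2) → (-87/10, 42/5); (3, 6) → (-6, -3); (-3, 6) → (-6/5, -33/5)
T3 scale by (3, 2): (-18/5, -24/5) → (-54/5, -48/5); (-87/10, 42/5) → (-261/10, 84/5); (-6, -3) → (-18, -6); (-6/5, -33/5) → (-18/5, -66/5)
T4 translate by (0, -2): (-54/5, -48/5) → (-54/5, -58/5); (-261/10, 84/5) → (-261/10, 74/5); (-18, -6) → (-18, -8); (-18/5, -66/5) → (-18/5, -76/5)
T5 scale by (2, -1): (-54/5, -58/5) → (-108/5, 58/5); (-261/10, 74/5) → (-261/5, -74/5); (-18, -8) → (-36, 8); (-18/5, -76/5) → (-36/5, 76/5)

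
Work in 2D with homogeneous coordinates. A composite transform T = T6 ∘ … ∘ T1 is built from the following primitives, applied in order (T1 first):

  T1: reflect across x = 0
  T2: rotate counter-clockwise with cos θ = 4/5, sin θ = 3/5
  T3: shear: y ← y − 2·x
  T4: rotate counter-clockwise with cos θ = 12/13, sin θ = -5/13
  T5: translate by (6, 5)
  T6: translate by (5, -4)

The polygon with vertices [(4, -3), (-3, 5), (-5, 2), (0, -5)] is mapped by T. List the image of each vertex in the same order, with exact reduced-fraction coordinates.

image vertices: (581/65, -4/13), (854/65, 100/13), (66/5, -1), (129/13, -122/13)

T1 reflect across x = 0: (4, -3) → (-4, -3); (-3, 5) → (3, 5); (-5, 2) → (5, 2); (0, -5) → (0, -5)
T2 rotate counter-clockwise with cos θ = 4/5, sin θ = 3/5: (-4, -3) → (-7/5, -24/5); (3, 5) → (-3/5, 29/5); (5, 2) → (14/5, 23/5); (0, -5) → (3, -4)
T3 shear: y ← y − 2·x: (-7/5, -24/5) → (-7/5, -2); (-3/5, 29/5) → (-3/5, 7); (14/5, 23/5) → (14/5, -1); (3, -4) → (3, -10)
T4 rotate counter-clockwise with cos θ = 12/13, sin θ = -5/13: (-7/5, -2) → (-134/65, -17/13); (-3/5, 7) → (139/65, 87/13); (14/5, -1) → (11/5, -2); (3, -10) → (-14/13, -135/13)
T5 translate by (6, 5): (-134/65, -17/13) → (256/65, 48/13); (139/65, 87/13) → (529/65, 152/13); (11/5, -2) → (41/5, 3); (-14/13, -135/13) → (64/13, -70/13)
T6 translate by (5, -4): (256/65, 48/13) → (581/65, -4/13); (529/65, 152/13) → (854/65, 100/13); (41/5, 3) → (66/5, -1); (64/13, -70/13) → (129/13, -122/13)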